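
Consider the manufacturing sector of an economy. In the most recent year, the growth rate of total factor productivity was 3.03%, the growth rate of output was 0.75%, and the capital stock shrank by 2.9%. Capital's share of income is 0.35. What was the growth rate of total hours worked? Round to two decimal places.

-1.95%

Labor's share = 1 − 0.35 = 0.65.
gY = gA + 0.35×(-2.9) + 0.65×g.
0.65×g = 0.75 − 3.03 + 1.015 = -1.265.
g = -1.265 / 0.65 = -1.9462%.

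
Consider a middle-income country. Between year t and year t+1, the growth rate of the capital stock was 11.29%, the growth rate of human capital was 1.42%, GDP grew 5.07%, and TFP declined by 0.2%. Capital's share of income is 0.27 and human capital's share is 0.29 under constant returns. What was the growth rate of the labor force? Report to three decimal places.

4.113%

Labor's share = 1 − 0.27 − 0.29 = 0.44.
gY = gA + 0.27×11.29 + 0.29×1.42 + 0.44×g.
0.44×g = 5.07 + 0.2 − 3.4601 = 1.8099.
g = 1.8099 / 0.44 = 4.11341%.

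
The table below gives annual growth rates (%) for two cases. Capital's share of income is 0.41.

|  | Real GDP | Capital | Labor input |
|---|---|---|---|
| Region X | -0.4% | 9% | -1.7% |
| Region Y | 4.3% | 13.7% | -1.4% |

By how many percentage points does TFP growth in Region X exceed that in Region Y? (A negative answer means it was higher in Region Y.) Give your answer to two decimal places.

Labor's share = 1 − 0.41 = 0.59.
Region X: TFP = -0.4 − 3.69 + 1.003 = -3.087%.
Region Y: TFP = 4.3 − 5.617 + 0.826 = -0.491%.
Difference = -3.087 − (-0.491) = -2.596 pp.

-2.60 percentage points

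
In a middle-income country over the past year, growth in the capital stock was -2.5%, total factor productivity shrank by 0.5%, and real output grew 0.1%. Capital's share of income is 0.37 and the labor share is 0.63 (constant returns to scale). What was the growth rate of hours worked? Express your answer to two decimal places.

Labor's share = 1 − 0.37 = 0.63.
gY = gA + 0.37×(-2.5) + 0.63×g.
0.63×g = 0.1 + 0.5 + 0.925 = 1.525.
g = 1.525 / 0.63 = 2.4206%.

Hours worked growth was 2.42%.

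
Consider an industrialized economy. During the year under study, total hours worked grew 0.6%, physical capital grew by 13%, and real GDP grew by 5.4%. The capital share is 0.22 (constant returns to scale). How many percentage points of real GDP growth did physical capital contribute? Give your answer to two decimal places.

2.86

Contribution = share × growth = 0.22 × 13 = 2.86 pp.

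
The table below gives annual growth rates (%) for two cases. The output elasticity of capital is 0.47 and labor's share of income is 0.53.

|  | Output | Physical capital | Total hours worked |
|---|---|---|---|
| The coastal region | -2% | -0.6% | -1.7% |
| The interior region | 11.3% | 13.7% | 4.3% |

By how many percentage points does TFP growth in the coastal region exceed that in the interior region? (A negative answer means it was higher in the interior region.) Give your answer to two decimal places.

-3.40 percentage points

Labor's share = 1 − 0.47 = 0.53.
The coastal region: TFP = -2 + 0.282 + 0.901 = -0.817%.
The interior region: TFP = 11.3 − 6.439 − 2.279 = 2.582%.
Difference = -0.817 − (2.582) = -3.399 pp.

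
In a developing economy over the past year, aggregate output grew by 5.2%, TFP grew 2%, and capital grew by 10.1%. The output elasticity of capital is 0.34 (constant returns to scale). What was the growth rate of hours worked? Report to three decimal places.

Labor's share = 1 − 0.34 = 0.66.
gY = gA + 0.34×10.1 + 0.66×g.
0.66×g = 5.2 − 2 − 3.434 = -0.234.
g = -0.234 / 0.66 = -0.35455%.

-0.355%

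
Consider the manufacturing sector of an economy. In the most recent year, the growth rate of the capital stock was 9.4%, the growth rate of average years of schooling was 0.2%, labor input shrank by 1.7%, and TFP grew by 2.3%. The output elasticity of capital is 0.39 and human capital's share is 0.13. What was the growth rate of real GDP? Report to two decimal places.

Labor's share = 1 − 0.39 − 0.13 = 0.48.
The capital stock: 0.39 × 9.4 = 3.666 pp.
Average years of schooling: 0.13 × 0.2 = 0.026 pp.
Labor input: 0.48 × (-1.7) = -0.816 pp.
Output growth = 2.3 + 2.876 = 5.176%.

Real GDP growth was 5.18%.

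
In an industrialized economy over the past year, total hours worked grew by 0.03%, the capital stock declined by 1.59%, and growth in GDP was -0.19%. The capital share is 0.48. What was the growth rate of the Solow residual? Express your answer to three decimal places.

The Solow residual grew 0.558%.

Labor's share = 1 − 0.48 = 0.52.
The capital stock: 0.48 × (-1.59) = -0.7632 pp.
Total hours worked: 0.52 × 0.03 = 0.0156 pp.
TFP growth = -0.19 + 0.7476 = 0.5576%.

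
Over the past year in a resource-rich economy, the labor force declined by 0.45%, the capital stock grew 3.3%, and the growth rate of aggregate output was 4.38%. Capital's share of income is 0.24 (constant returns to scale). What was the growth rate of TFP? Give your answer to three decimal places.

Labor's share = 1 − 0.24 = 0.76.
The capital stock: 0.24 × 3.3 = 0.792 pp.
The labor force: 0.76 × (-0.45) = -0.342 pp.
TFP growth = 4.38 − 0.45 = 3.93%.

3.930%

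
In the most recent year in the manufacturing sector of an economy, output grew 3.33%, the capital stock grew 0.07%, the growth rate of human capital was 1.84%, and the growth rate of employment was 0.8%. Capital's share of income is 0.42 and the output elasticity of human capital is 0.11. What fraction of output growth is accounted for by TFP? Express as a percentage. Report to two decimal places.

TFP accounted for 81.75% of growth.

Labor's share = 1 − 0.42 − 0.11 = 0.47.
The capital stock: 0.42 × 0.07 = 0.0294 pp.
Human capital: 0.11 × 1.84 = 0.2024 pp.
Employment: 0.47 × 0.8 = 0.376 pp.
TFP growth = 3.33 − 0.6078 = 2.7222%.
TFP share of growth = 2.7222 / 3.33 × 100 = 81.7477%.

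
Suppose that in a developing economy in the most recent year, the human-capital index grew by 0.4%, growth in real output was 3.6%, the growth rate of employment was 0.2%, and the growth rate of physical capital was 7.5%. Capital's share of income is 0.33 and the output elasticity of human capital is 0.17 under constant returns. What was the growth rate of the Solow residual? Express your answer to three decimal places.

Labor's share = 1 − 0.33 − 0.17 = 0.5.
Physical capital: 0.33 × 7.5 = 2.475 pp.
The human-capital index: 0.17 × 0.4 = 0.068 pp.
Employment: 0.5 × 0.2 = 0.1 pp.
TFP growth = 3.6 − 2.643 = 0.957%.

0.957%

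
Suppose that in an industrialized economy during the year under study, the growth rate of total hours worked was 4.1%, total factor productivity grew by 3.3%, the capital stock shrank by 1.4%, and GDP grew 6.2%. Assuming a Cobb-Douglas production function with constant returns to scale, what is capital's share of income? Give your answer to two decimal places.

α = 0.22

gY = gA + α·gK + (1−α)·gL, so gY − gA − gL = α(gK − gL).
6.2 − 3.3 − 4.1 = α × (-1.4 − 4.1).
-1.2 = -5.5 α, so α = 0.2182.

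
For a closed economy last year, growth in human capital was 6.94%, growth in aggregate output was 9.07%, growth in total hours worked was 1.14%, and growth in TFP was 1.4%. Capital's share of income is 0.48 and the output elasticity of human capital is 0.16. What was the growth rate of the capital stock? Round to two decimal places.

Labor's share = 1 − 0.48 − 0.16 = 0.36.
gY = gA + 0.16×6.94 + 0.36×1.14 + 0.48×g.
0.48×g = 9.07 − 1.4 − 1.5208 = 6.1492.
g = 6.1492 / 0.48 = 12.8108%.

12.81%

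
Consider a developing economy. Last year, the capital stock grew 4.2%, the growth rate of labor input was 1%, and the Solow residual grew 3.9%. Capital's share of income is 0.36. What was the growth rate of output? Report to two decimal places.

Output growth was 6.05%.

Labor's share = 1 − 0.36 = 0.64.
The capital stock: 0.36 × 4.2 = 1.512 pp.
Labor input: 0.64 × 1 = 0.64 pp.
Output growth = 3.9 + 2.152 = 6.052%.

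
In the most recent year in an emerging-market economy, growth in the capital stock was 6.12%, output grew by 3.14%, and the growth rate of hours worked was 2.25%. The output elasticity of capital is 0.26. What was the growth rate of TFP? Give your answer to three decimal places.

-0.116%

Labor's share = 1 − 0.26 = 0.74.
The capital stock: 0.26 × 6.12 = 1.5912 pp.
Hours worked: 0.74 × 2.25 = 1.665 pp.
TFP growth = 3.14 − 3.2562 = -0.1162%.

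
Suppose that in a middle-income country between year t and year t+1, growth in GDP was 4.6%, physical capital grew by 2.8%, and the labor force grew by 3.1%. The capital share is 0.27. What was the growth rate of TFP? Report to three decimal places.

Labor's share = 1 − 0.27 = 0.73.
Physical capital: 0.27 × 2.8 = 0.756 pp.
The labor force: 0.73 × 3.1 = 2.263 pp.
TFP growth = 4.6 − 3.019 = 1.581%.

TFP grew 1.581%.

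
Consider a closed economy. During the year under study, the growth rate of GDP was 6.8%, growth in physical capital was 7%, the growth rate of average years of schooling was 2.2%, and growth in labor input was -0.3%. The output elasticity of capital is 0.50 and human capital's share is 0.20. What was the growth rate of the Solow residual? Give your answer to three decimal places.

2.950%

Labor's share = 1 − 0.5 − 0.2 = 0.3.
Physical capital: 0.5 × 7 = 3.5 pp.
Average years of schooling: 0.2 × 2.2 = 0.44 pp.
Labor input: 0.3 × (-0.3) = -0.09 pp.
TFP growth = 6.8 − 3.85 = 2.95%.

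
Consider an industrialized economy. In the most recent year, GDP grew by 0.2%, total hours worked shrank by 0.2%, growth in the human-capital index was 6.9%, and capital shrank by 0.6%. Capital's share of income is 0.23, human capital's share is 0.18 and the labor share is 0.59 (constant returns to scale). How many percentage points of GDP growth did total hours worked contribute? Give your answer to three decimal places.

Labor's share = 1 − 0.23 − 0.18 = 0.59.
Contribution = share × growth = 0.59 × (-0.2) = -0.118 pp.

-0.118 pp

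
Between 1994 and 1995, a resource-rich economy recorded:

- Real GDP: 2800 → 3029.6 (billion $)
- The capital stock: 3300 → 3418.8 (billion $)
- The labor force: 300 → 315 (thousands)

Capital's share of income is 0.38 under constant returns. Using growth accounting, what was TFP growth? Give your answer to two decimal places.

3.73%

Real GDP growth = (3029.6 − 2800) / 2800 = 8.2%.
The capital stock growth = (3418.8 − 3300) / 3300 = 3.6%.
The labor force growth = (315 − 300) / 300 = 5%.
Labor's share = 1 − 0.38 = 0.62.
The capital stock: 0.38 × 3.6 = 1.368 pp.
The labor force: 0.62 × 5 = 3.1 pp.
TFP growth = 8.2 − 4.468 = 3.732%.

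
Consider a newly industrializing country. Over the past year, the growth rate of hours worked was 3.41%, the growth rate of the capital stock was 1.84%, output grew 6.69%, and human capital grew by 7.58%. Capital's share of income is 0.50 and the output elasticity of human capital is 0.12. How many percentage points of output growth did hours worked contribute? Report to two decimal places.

1.30

Labor's share = 1 − 0.5 − 0.12 = 0.38.
Contribution = share × growth = 0.38 × 3.41 = 1.2958 pp.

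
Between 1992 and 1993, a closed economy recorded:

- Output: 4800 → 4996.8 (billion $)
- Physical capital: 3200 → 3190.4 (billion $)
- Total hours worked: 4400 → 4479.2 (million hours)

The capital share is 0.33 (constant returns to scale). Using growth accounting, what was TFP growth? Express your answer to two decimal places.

2.99%

Output growth = (4996.8 − 4800) / 4800 = 4.1%.
Physical capital growth = (3190.4 − 3200) / 3200 = -0.3%.
Total hours worked growth = (4479.2 − 4400) / 4400 = 1.8%.
Labor's share = 1 − 0.33 = 0.67.
Physical capital: 0.33 × (-0.3) = -0.099 pp.
Total hours worked: 0.67 × 1.8 = 1.206 pp.
TFP growth = 4.1 − 1.107 = 2.993%.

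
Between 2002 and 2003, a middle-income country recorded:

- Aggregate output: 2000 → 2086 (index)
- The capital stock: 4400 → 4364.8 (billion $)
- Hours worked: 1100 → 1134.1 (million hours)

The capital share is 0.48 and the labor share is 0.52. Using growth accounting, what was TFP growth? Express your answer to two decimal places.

Aggregate output growth = (2086 − 2000) / 2000 = 4.3%.
The capital stock growth = (4364.8 − 4400) / 4400 = -0.8%.
Hours worked growth = (1134.1 − 1100) / 1100 = 3.1%.
Labor's share = 1 − 0.48 = 0.52.
The capital stock: 0.48 × (-0.8) = -0.384 pp.
Hours worked: 0.52 × 3.1 = 1.612 pp.
TFP growth = 4.3 − 1.228 = 3.072%.

TFP grew 3.07%.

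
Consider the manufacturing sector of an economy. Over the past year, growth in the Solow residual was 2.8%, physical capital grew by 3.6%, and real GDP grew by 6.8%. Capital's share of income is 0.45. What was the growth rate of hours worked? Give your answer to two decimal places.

Labor's share = 1 − 0.45 = 0.55.
gY = gA + 0.45×3.6 + 0.55×g.
0.55×g = 6.8 − 2.8 − 1.62 = 2.38.
g = 2.38 / 0.55 = 4.3273%.

Hours worked growth was 4.33%.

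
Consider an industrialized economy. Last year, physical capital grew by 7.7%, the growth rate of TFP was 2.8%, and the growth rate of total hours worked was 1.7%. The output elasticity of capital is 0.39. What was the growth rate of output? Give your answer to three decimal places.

6.840%

Labor's share = 1 − 0.39 = 0.61.
Physical capital: 0.39 × 7.7 = 3.003 pp.
Total hours worked: 0.61 × 1.7 = 1.037 pp.
Output growth = 2.8 + 4.04 = 6.84%.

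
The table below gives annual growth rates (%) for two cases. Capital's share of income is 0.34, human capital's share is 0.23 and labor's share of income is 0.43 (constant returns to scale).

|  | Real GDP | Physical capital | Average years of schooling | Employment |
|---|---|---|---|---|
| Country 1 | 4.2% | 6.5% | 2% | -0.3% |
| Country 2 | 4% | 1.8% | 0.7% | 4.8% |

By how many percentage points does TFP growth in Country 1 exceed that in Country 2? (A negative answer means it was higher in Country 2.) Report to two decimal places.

0.50 percentage points

Labor's share = 1 − 0.34 − 0.23 = 0.43.
Country 1: TFP = 4.2 − 2.21 − 0.46 + 0.129 = 1.659%.
Country 2: TFP = 4 − 0.612 − 0.161 − 2.064 = 1.163%.
Difference = 1.659 − (1.163) = 0.496 pp.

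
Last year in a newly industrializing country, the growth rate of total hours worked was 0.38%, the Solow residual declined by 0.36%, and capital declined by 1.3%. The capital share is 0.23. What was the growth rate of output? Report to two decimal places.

-0.37%

Labor's share = 1 − 0.23 = 0.77.
Capital: 0.23 × (-1.3) = -0.299 pp.
Total hours worked: 0.77 × 0.38 = 0.2926 pp.
Output growth = -0.36 + (-0.0064) = -0.3664%.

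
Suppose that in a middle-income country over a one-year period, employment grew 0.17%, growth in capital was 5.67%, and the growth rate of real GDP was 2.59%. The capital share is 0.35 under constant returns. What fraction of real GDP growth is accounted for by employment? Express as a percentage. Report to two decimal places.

Employment accounted for 4.27% of growth.

Labor's share = 1 − 0.35 = 0.65.
Employment contributed 0.65 × 0.17 = 0.1105 pp.
Share of growth = 0.1105 / 2.59 × 100 = 4.2664%.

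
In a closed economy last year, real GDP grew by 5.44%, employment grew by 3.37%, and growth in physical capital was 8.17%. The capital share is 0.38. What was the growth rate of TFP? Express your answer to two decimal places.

Labor's share = 1 − 0.38 = 0.62.
Physical capital: 0.38 × 8.17 = 3.1046 pp.
Employment: 0.62 × 3.37 = 2.0894 pp.
TFP growth = 5.44 − 5.194 = 0.246%.

TFP grew 0.25%.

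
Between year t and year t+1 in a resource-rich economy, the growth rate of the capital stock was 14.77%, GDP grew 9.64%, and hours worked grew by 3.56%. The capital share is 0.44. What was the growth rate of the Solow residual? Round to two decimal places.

Labor's share = 1 − 0.44 = 0.56.
The capital stock: 0.44 × 14.77 = 6.4988 pp.
Hours worked: 0.56 × 3.56 = 1.9936 pp.
TFP growth = 9.64 − 8.4924 = 1.1476%.

1.15%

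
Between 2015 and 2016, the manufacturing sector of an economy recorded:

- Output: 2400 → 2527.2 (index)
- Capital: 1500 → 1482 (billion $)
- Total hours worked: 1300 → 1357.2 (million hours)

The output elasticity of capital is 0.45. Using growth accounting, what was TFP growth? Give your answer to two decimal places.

3.42%

Output growth = (2527.2 − 2400) / 2400 = 5.3%.
Capital growth = (1482 − 1500) / 1500 = -1.2%.
Total hours worked growth = (1357.2 − 1300) / 1300 = 4.4%.
Labor's share = 1 − 0.45 = 0.55.
Capital: 0.45 × (-1.2) = -0.54 pp.
Total hours worked: 0.55 × 4.4 = 2.42 pp.
TFP growth = 5.3 − 1.88 = 3.42%.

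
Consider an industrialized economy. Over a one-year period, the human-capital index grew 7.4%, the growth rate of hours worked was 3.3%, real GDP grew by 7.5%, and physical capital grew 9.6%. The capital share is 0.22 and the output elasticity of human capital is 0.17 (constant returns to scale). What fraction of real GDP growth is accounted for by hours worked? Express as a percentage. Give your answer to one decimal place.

Hours worked accounted for 26.8% of growth.

Labor's share = 1 − 0.22 − 0.17 = 0.61.
Hours worked contributed 0.61 × 3.3 = 2.013 pp.
Share of growth = 2.013 / 7.5 × 100 = 26.84%.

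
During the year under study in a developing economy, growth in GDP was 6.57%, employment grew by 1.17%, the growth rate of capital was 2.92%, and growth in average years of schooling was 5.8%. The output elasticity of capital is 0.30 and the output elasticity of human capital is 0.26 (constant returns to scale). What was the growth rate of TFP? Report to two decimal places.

3.67%

Labor's share = 1 − 0.3 − 0.26 = 0.44.
Capital: 0.3 × 2.92 = 0.876 pp.
Average years of schooling: 0.26 × 5.8 = 1.508 pp.
Employment: 0.44 × 1.17 = 0.5148 pp.
TFP growth = 6.57 − 2.8988 = 3.6712%.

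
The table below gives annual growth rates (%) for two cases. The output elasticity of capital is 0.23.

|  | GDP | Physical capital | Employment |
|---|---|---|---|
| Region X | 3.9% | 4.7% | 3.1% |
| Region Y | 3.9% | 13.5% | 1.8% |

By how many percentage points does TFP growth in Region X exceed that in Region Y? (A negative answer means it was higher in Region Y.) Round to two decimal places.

1.02 percentage points

Labor's share = 1 − 0.23 = 0.77.
Region X: TFP = 3.9 − 1.081 − 2.387 = 0.432%.
Region Y: TFP = 3.9 − 3.105 − 1.386 = -0.591%.
Difference = 0.432 − (-0.591) = 1.023 pp.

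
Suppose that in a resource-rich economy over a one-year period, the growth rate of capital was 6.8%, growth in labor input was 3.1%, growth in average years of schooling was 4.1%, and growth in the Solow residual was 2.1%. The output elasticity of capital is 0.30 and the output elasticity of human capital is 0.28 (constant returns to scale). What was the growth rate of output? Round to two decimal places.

6.59%

Labor's share = 1 − 0.3 − 0.28 = 0.42.
Capital: 0.3 × 6.8 = 2.04 pp.
Average years of schooling: 0.28 × 4.1 = 1.148 pp.
Labor input: 0.42 × 3.1 = 1.302 pp.
Output growth = 2.1 + 4.49 = 6.59%.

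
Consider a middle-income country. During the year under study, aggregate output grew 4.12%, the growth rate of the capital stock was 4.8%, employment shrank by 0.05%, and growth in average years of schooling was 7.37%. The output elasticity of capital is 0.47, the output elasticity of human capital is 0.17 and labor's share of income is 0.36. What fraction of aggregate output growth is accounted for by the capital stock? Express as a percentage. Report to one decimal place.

The capital stock contributed 0.47 × 4.8 = 2.256 pp.
Share of growth = 2.256 / 4.12 × 100 = 54.757%.

The capital stock accounted for 54.8% of growth.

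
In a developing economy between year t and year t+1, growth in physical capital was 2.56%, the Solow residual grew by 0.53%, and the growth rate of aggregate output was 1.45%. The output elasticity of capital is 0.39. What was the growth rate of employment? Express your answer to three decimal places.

-0.129%

Labor's share = 1 − 0.39 = 0.61.
gY = gA + 0.39×2.56 + 0.61×g.
0.61×g = 1.45 − 0.53 − 0.9984 = -0.0784.
g = -0.0784 / 0.61 = -0.12852%.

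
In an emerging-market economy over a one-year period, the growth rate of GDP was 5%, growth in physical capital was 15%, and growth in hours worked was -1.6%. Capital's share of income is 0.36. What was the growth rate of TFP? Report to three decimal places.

0.624%

Labor's share = 1 − 0.36 = 0.64.
Physical capital: 0.36 × 15 = 5.4 pp.
Hours worked: 0.64 × (-1.6) = -1.024 pp.
TFP growth = 5 − 4.376 = 0.624%.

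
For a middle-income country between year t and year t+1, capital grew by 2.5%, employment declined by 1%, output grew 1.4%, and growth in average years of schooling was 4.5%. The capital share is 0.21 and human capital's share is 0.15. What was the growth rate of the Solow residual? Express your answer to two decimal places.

0.84%

Labor's share = 1 − 0.21 − 0.15 = 0.64.
Capital: 0.21 × 2.5 = 0.525 pp.
Average years of schooling: 0.15 × 4.5 = 0.675 pp.
Employment: 0.64 × (-1) = -0.64 pp.
TFP growth = 1.4 − 0.56 = 0.84%.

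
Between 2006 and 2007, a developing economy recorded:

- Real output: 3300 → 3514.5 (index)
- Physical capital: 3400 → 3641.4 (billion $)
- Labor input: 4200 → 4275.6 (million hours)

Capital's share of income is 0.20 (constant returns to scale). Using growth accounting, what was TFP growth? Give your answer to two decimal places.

TFP growth was 3.64%.

Real output growth = (3514.5 − 3300) / 3300 = 6.5%.
Physical capital growth = (3641.4 − 3400) / 3400 = 7.1%.
Labor input growth = (4275.6 − 4200) / 4200 = 1.8%.
Labor's share = 1 − 0.2 = 0.8.
Physical capital: 0.2 × 7.1 = 1.42 pp.
Labor input: 0.8 × 1.8 = 1.44 pp.
TFP growth = 6.5 − 2.86 = 3.64%.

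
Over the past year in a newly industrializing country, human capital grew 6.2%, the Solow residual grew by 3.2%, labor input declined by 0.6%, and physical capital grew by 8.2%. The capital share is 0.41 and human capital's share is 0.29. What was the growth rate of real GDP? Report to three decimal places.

Labor's share = 1 − 0.41 − 0.29 = 0.3.
Physical capital: 0.41 × 8.2 = 3.362 pp.
Human capital: 0.29 × 6.2 = 1.798 pp.
Labor input: 0.3 × (-0.6) = -0.18 pp.
Output growth = 3.2 + 4.98 = 8.18%.

8.180%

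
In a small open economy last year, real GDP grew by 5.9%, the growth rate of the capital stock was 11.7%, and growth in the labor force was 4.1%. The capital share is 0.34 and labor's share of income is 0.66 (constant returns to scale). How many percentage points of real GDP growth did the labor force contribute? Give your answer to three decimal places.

Labor's share = 1 − 0.34 = 0.66.
Contribution = share × growth = 0.66 × 4.1 = 2.706 pp.

2.706 pp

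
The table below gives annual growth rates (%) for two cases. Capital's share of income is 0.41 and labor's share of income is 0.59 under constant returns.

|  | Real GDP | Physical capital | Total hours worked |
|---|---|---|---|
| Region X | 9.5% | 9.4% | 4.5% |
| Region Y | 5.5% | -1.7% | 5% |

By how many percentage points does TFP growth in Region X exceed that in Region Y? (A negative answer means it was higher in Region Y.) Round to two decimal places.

-0.26 percentage points

Labor's share = 1 − 0.41 = 0.59.
Region X: TFP = 9.5 − 3.854 − 2.655 = 2.991%.
Region Y: TFP = 5.5 + 0.697 − 2.95 = 3.247%.
Difference = 2.991 − (3.247) = -0.256 pp.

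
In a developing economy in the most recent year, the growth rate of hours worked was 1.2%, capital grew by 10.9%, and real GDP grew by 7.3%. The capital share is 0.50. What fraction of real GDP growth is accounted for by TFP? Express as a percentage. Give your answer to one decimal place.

17.1%

Labor's share = 1 − 0.5 = 0.5.
Capital: 0.5 × 10.9 = 5.45 pp.
Hours worked: 0.5 × 1.2 = 0.6 pp.
TFP growth = 7.3 − 6.05 = 1.25%.
TFP share of growth = 1.25 / 7.3 × 100 = 17.123%.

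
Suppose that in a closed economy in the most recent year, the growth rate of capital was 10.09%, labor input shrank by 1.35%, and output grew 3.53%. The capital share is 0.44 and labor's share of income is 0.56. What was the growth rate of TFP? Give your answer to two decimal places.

Labor's share = 1 − 0.44 = 0.56.
Capital: 0.44 × 10.09 = 4.4396 pp.
Labor input: 0.56 × (-1.35) = -0.756 pp.
TFP growth = 3.53 − 3.6836 = -0.1536%.

-0.15%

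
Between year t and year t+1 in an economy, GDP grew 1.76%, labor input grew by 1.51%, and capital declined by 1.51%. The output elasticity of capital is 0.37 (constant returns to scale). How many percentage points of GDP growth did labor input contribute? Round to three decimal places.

Labor's share = 1 − 0.37 = 0.63.
Contribution = share × growth = 0.63 × 1.51 = 0.9513 pp.

0.951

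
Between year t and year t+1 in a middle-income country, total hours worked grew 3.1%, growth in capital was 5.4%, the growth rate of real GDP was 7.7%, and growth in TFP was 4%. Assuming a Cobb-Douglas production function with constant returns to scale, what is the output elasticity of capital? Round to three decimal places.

gY = gA + α·gK + (1−α)·gL, so gY − gA − gL = α(gK − gL).
7.7 − 4 − 3.1 = α × (5.4 − 3.1).
0.6 = 2.3 α, so α = 0.26087.

The output elasticity of capital is 0.261.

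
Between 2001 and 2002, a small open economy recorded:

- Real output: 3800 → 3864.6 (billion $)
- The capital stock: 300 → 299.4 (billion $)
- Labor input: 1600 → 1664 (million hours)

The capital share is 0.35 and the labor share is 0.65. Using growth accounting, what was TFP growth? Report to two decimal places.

Real output growth = (3864.6 − 3800) / 3800 = 1.7%.
The capital stock growth = (299.4 − 300) / 300 = -0.2%.
Labor input growth = (1664 − 1600) / 1600 = 4%.
Labor's share = 1 − 0.35 = 0.65.
The capital stock: 0.35 × (-0.2) = -0.07 pp.
Labor input: 0.65 × 4 = 2.6 pp.
TFP growth = 1.7 − 2.53 = -0.83%.

-0.83%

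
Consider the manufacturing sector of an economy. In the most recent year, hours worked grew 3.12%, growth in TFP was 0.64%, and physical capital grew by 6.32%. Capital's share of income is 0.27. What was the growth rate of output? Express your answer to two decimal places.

Output growth was 4.62%.

Labor's share = 1 − 0.27 = 0.73.
Physical capital: 0.27 × 6.32 = 1.7064 pp.
Hours worked: 0.73 × 3.12 = 2.2776 pp.
Output growth = 0.64 + 3.984 = 4.624%.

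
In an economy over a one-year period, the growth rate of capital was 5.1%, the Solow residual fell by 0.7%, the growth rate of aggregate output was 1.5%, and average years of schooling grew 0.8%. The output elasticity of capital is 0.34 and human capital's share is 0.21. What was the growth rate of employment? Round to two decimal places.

Employment growth was 0.66%.

Labor's share = 1 − 0.34 − 0.21 = 0.45.
gY = gA + 0.34×5.1 + 0.21×0.8 + 0.45×g.
0.45×g = 1.5 + 0.7 − 1.902 = 0.298.
g = 0.298 / 0.45 = 0.6622%.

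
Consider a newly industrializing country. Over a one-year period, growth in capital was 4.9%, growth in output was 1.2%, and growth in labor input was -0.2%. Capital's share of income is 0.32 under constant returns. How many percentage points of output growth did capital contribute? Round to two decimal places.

1.57

Contribution = share × growth = 0.32 × 4.9 = 1.568 pp.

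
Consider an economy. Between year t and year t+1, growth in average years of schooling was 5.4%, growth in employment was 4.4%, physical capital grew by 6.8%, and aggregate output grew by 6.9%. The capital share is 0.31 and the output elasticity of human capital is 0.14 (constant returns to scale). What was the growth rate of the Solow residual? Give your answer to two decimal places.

Labor's share = 1 − 0.31 − 0.14 = 0.55.
Physical capital: 0.31 × 6.8 = 2.108 pp.
Average years of schooling: 0.14 × 5.4 = 0.756 pp.
Employment: 0.55 × 4.4 = 2.42 pp.
TFP growth = 6.9 − 5.284 = 1.616%.

1.62%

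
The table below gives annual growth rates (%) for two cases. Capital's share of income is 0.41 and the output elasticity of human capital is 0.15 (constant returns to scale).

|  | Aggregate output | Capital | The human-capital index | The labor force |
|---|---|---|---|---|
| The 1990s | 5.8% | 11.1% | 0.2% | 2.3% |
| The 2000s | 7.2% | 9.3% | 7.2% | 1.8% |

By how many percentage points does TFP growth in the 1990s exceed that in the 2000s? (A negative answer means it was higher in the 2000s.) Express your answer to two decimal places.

Labor's share = 1 − 0.41 − 0.15 = 0.44.
The 1990s: TFP = 5.8 − 4.551 − 0.03 − 1.012 = 0.207%.
The 2000s: TFP = 7.2 − 3.813 − 1.08 − 0.792 = 1.515%.
Difference = 0.207 − (1.515) = -1.308 pp.

-1.31 percentage points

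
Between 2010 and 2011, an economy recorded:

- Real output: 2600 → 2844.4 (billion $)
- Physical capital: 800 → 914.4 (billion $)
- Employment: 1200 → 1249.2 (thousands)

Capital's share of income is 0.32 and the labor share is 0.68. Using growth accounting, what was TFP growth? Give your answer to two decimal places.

Real output growth = (2844.4 − 2600) / 2600 = 9.4%.
Physical capital growth = (914.4 − 800) / 800 = 14.3%.
Employment growth = (1249.2 − 1200) / 1200 = 4.1%.
Labor's share = 1 − 0.32 = 0.68.
Physical capital: 0.32 × 14.3 = 4.576 pp.
Employment: 0.68 × 4.1 = 2.788 pp.
TFP growth = 9.4 − 7.364 = 2.036%.

TFP grew 2.04%.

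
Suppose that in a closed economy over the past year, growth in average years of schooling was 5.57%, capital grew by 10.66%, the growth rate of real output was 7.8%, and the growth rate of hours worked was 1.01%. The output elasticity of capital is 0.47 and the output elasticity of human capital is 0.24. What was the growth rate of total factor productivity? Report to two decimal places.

Labor's share = 1 − 0.47 − 0.24 = 0.29.
Capital: 0.47 × 10.66 = 5.0102 pp.
Average years of schooling: 0.24 × 5.57 = 1.3368 pp.
Hours worked: 0.29 × 1.01 = 0.2929 pp.
TFP growth = 7.8 − 6.6399 = 1.1601%.

1.16%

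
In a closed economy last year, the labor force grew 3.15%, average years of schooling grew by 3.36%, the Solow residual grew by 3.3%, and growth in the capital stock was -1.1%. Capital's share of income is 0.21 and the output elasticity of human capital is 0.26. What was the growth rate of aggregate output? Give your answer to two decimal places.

Labor's share = 1 − 0.21 − 0.26 = 0.53.
The capital stock: 0.21 × (-1.1) = -0.231 pp.
Average years of schooling: 0.26 × 3.36 = 0.8736 pp.
The labor force: 0.53 × 3.15 = 1.6695 pp.
Output growth = 3.3 + 2.3121 = 5.6121%.

5.61%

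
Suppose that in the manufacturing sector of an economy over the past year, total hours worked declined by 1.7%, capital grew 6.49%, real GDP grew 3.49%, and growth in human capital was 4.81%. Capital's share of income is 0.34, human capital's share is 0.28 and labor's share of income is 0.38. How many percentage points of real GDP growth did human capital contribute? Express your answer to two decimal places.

Contribution = share × growth = 0.28 × 4.81 = 1.3468 pp.

1.35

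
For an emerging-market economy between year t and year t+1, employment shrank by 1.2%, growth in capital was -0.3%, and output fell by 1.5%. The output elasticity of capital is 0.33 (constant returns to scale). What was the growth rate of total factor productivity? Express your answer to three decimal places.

-0.597%

Labor's share = 1 − 0.33 = 0.67.
Capital: 0.33 × (-0.3) = -0.099 pp.
Employment: 0.67 × (-1.2) = -0.804 pp.
TFP growth = -1.5 + 0.903 = -0.597%.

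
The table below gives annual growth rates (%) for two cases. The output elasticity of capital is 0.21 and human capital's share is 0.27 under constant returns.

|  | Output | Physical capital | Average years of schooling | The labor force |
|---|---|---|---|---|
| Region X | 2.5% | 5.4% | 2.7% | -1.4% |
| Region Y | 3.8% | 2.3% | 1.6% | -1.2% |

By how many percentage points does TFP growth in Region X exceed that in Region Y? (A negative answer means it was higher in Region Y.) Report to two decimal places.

-2.14 percentage points

Labor's share = 1 − 0.21 − 0.27 = 0.52.
Region X: TFP = 2.5 − 1.134 − 0.729 + 0.728 = 1.365%.
Region Y: TFP = 3.8 − 0.483 − 0.432 + 0.624 = 3.509%.
Difference = 1.365 − (3.509) = -2.144 pp.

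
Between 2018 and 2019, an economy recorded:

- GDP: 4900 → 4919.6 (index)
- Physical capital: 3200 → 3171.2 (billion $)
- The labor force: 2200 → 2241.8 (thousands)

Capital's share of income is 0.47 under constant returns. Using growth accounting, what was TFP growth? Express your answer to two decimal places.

-0.18%

GDP growth = (4919.6 − 4900) / 4900 = 0.4%.
Physical capital growth = (3171.2 − 3200) / 3200 = -0.9%.
The labor force growth = (2241.8 − 2200) / 2200 = 1.9%.
Labor's share = 1 − 0.47 = 0.53.
Physical capital: 0.47 × (-0.9) = -0.423 pp.
The labor force: 0.53 × 1.9 = 1.007 pp.
TFP growth = 0.4 − 0.584 = -0.184%.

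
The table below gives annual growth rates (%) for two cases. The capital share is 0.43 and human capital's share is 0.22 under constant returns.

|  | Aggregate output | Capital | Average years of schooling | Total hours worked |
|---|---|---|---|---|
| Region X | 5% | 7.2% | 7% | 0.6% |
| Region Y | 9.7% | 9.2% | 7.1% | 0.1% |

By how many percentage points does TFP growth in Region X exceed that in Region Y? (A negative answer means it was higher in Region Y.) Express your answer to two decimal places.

-3.99 percentage points

Labor's share = 1 − 0.43 − 0.22 = 0.35.
Region X: TFP = 5 − 3.096 − 1.54 − 0.21 = 0.154%.
Region Y: TFP = 9.7 − 3.956 − 1.562 − 0.035 = 4.147%.
Difference = 0.154 − (4.147) = -3.993 pp.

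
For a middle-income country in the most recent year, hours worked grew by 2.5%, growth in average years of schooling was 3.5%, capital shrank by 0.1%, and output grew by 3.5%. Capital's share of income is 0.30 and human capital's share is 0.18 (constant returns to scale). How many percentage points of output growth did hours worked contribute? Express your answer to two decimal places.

Labor's share = 1 − 0.3 − 0.18 = 0.52.
Contribution = share × growth = 0.52 × 2.5 = 1.3 pp.

1.30 percentage points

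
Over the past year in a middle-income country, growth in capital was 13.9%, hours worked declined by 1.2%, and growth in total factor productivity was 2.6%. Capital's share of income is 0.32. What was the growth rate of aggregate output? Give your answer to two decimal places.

Labor's share = 1 − 0.32 = 0.68.
Capital: 0.32 × 13.9 = 4.448 pp.
Hours worked: 0.68 × (-1.2) = -0.816 pp.
Output growth = 2.6 + 3.632 = 6.232%.

Aggregate output growth was 6.23%.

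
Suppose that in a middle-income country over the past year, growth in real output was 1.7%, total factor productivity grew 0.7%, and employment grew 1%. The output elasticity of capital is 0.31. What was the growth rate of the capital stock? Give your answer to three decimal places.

The capital stock growth was 1.000%.

Labor's share = 1 − 0.31 = 0.69.
gY = gA + 0.69×1 + 0.31×g.
0.31×g = 1.7 − 0.7 − 0.69 = 0.31.
g = 0.31 / 0.31 = 1%.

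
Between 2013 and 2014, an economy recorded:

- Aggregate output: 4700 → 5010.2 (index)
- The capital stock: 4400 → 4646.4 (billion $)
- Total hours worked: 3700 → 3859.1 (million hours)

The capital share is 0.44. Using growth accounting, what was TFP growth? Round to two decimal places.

TFP grew 1.73%.

Aggregate output growth = (5010.2 − 4700) / 4700 = 6.6%.
The capital stock growth = (4646.4 − 4400) / 4400 = 5.6%.
Total hours worked growth = (3859.1 − 3700) / 3700 = 4.3%.
Labor's share = 1 − 0.44 = 0.56.
The capital stock: 0.44 × 5.6 = 2.464 pp.
Total hours worked: 0.56 × 4.3 = 2.408 pp.
TFP growth = 6.6 − 4.872 = 1.728%.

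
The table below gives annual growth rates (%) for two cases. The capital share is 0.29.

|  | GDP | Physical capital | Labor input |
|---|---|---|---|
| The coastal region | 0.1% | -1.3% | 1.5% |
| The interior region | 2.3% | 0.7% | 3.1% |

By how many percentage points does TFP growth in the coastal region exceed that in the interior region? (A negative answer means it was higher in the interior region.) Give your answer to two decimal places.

-0.48 percentage points

Labor's share = 1 − 0.29 = 0.71.
The coastal region: TFP = 0.1 + 0.377 − 1.065 = -0.588%.
The interior region: TFP = 2.3 − 0.203 − 2.201 = -0.104%.
Difference = -0.588 − (-0.104) = -0.484 pp.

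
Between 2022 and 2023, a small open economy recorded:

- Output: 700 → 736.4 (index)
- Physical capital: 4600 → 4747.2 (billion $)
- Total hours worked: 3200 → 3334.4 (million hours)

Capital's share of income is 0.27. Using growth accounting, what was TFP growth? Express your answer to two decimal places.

Output growth = (736.4 − 700) / 700 = 5.2%.
Physical capital growth = (4747.2 − 4600) / 4600 = 3.2%.
Total hours worked growth = (3334.4 − 3200) / 3200 = 4.2%.
Labor's share = 1 − 0.27 = 0.73.
Physical capital: 0.27 × 3.2 = 0.864 pp.
Total hours worked: 0.73 × 4.2 = 3.066 pp.
TFP growth = 5.2 − 3.93 = 1.27%.

1.27%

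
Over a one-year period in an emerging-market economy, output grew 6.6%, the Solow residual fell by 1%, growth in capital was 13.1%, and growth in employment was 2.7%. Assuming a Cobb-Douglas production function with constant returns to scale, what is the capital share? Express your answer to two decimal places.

gY = gA + α·gK + (1−α)·gL, so gY − gA − gL = α(gK − gL).
6.6 + 1 − 2.7 = α × (13.1 − 2.7).
4.9 = 10.4 α, so α = 0.4712.

The capital share is 0.47.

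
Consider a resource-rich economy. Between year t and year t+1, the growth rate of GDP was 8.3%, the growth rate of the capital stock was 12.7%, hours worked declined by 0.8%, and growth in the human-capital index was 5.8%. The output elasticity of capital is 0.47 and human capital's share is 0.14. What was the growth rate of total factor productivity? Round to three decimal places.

1.831%

Labor's share = 1 − 0.47 − 0.14 = 0.39.
The capital stock: 0.47 × 12.7 = 5.969 pp.
The human-capital index: 0.14 × 5.8 = 0.812 pp.
Hours worked: 0.39 × (-0.8) = -0.312 pp.
TFP growth = 8.3 − 6.469 = 1.831%.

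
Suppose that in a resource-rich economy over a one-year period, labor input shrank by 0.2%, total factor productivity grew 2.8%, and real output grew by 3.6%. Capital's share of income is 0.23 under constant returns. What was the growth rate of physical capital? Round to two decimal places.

Labor's share = 1 − 0.23 = 0.77.
gY = gA + 0.77×(-0.2) + 0.23×g.
0.23×g = 3.6 − 2.8 + 0.154 = 0.954.
g = 0.954 / 0.23 = 4.1478%.

4.15%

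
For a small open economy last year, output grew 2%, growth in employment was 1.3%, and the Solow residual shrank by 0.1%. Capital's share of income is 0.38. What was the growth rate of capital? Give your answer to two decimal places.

Labor's share = 1 − 0.38 = 0.62.
gY = gA + 0.62×1.3 + 0.38×g.
0.38×g = 2 + 0.1 − 0.806 = 1.294.
g = 1.294 / 0.38 = 3.4053%.

3.41%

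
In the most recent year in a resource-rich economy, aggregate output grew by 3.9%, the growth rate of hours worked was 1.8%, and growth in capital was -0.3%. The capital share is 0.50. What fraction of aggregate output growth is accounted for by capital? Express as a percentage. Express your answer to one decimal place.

Capital contributed 0.5 × (-0.3) = -0.15 pp.
Share of growth = -0.15 / 3.9 × 100 = -3.846%.

-3.8%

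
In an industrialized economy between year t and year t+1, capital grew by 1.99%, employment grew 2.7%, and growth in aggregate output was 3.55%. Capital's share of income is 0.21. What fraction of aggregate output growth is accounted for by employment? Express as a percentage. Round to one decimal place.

Employment accounted for 60.1% of growth.

Labor's share = 1 − 0.21 = 0.79.
Employment contributed 0.79 × 2.7 = 2.133 pp.
Share of growth = 2.133 / 3.55 × 100 = 60.085%.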